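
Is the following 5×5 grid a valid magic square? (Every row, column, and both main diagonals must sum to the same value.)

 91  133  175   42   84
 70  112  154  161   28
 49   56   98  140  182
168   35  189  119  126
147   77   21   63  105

No — row 5 sums to 413 but row 4 sums to 637.

Row 1: 91 + 133 + 175 + 42 + 84 = 525.
Row 2: 70 + 112 + 154 + 161 + 28 = 525.
Row 3: 49 + 56 + 98 + 140 + 182 = 525.
Row 4: 168 + 35 + 189 + 119 + 126 = 637.
Row 5: 147 + 77 + 21 + 63 + 105 = 413.
Column 1: 91 + 70 + 49 + 168 + 147 = 525.
Column 2: 133 + 112 + 56 + 35 + 77 = 413.
Column 3: 175 + 154 + 98 + 189 + 21 = 637.
Column 4: 42 + 161 + 140 + 119 + 63 = 525.
Column 5: 84 + 28 + 182 + 126 + 105 = 525.
Main diagonal: 91 + 112 + 98 + 119 + 105 = 525.
Anti-diagonal: 84 + 161 + 98 + 35 + 147 = 525.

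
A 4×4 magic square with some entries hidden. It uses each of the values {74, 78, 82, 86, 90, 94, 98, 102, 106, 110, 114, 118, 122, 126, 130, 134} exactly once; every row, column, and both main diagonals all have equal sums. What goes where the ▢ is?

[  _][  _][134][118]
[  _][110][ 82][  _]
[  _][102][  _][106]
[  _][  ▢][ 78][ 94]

130

The 16 entries sum to 1664, so each line sums to 1664/4 = 416.
Column 3: 134 + 82 + 78 + ? = 416, so (3,3) = 122.
From column 4, 416 − (118 + 106 + 94) gives (2,4) = 98.
From main diagonal, 416 − (110 + 122 + 94) gives (1,1) = 90.
Anti-diagonal: 118 + 82 + 102 + ? = 416, so (4,1) = 114.
Row 1 must total 416; the given cells sum to 342, so (1,2) = 74.
Row 2 must total 416; the given cells sum to 290, so (2,1) = 126.
Row 3: 102 + 122 + 106 + ? = 416, so (3,1) = 86.
Row 4 must total 416; the given cells sum to 286, so (4,2) = 130.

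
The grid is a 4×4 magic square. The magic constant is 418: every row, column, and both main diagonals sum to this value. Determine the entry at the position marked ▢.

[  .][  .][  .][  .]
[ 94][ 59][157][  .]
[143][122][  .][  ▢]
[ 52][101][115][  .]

73

Row 2: 94 + 59 + 157 + ? = 418, so (2,4) = 108.
The remaining cell in row 4 is (4,4) = 418 − 268 = 150.
Column 1: 94 + 143 + 52 + ? = 418, so (1,1) = 129.
Column 2: 59 + 122 + 101 + ? = 418, so (1,2) = 136.
Using main diagonal: 129 + 59 + 150 + ? → (3,3) = 418 − 338 = 80.
Anti-diagonal must total 418; the given cells sum to 331, so (1,4) = 87.
Using row 1: 129 + 136 + 87 + ? → (1,3) = 418 − 352 = 66.
Row 3: 143 + 122 + 80 + ? = 418, so (3,4) = 73.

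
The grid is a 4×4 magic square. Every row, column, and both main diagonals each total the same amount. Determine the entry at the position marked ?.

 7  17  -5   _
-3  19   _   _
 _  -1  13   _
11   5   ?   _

Column 2 is complete and sums to 40; that is the magic constant.
Row 1: 7 + 17 + (-5) + ? = 40, so (1,4) = 21.
Column 1: 7 + (-3) + 11 + ? = 40, so (3,1) = 25.
Using main diagonal: 7 + 19 + 13 + ? → (4,4) = 40 − 39 = 1.
Anti-diagonal: 21 + (-1) + 11 + ? = 40, so (2,3) = 9.
Row 2 needs 40; the known cells sum to 25, so (2,4) = 15.
Row 3 needs 40; the known cells sum to 37, so (3,4) = 3.
The remaining cell in row 4 is (4,3) = 40 − 17 = 23.

23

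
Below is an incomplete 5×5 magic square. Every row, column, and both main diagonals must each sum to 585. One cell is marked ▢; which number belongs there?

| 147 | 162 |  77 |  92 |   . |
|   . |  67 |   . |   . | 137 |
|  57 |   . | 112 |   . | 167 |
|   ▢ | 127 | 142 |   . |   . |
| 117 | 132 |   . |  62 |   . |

Row 1: 147 + 162 + 77 + 92 + ? = 585, so (1,5) = 107.
Column 2 must total 585; the given cells sum to 488, so (3,2) = 97.
Anti-diagonal needs 585; the known cells sum to 463, so (2,4) = 122.
Row 3 needs 585; the known cells sum to 433, so (3,4) = 152.
Column 4 must total 585; the given cells sum to 428, so (4,4) = 157.
Main diagonal needs 585; the known cells sum to 483, so (5,5) = 102.
Row 5 needs 585; the known cells sum to 413, so (5,3) = 172.
From column 3, 585 − (77 + 112 + 142 + 172) gives (2,3) = 82.
Column 5 must total 585; the given cells sum to 513, so (4,5) = 72.
Row 2 must total 585; the given cells sum to 408, so (2,1) = 177.
Row 4 needs 585; the known cells sum to 498, so (4,1) = 87.

87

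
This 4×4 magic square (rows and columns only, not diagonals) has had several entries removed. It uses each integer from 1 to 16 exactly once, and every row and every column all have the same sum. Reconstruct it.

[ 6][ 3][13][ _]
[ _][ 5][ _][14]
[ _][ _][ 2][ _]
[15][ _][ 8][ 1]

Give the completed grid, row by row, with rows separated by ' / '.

The entries are 1 through 16, which sum to 136, so each line sums to 136/4 = 34.
From row 1, 34 − (6 + 3 + 13) gives (1,4) = 12.
Row 4 needs 34; the known cells sum to 24, so (4,2) = 10.
The remaining cell in column 2 is (3,2) = 34 − 18 = 16.
Column 3: 13 + 2 + 8 + ? = 34, so (2,3) = 11.
Column 4 must total 34; the given cells sum to 27, so (3,4) = 7.
Row 2 needs 34; the known cells sum to 30, so (2,1) = 4.
From row 3, 34 − (16 + 2 + 7) gives (3,1) = 9.

6 3 13 12 / 4 5 11 14 / 9 16 2 7 / 15 10 8 1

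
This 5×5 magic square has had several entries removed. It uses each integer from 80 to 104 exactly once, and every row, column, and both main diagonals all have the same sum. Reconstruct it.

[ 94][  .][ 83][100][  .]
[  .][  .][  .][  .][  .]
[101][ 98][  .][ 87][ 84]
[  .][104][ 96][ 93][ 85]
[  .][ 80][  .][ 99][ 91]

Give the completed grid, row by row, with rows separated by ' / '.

The entries are 80 through 104, which sum to 2300, so each line sums to 2300/5 = 460.
From row 3, 460 − (101 + 98 + 87 + 84) gives (3,3) = 90.
Row 4 must total 460; the given cells sum to 378, so (4,1) = 82.
Column 4 needs 460; the known cells sum to 379, so (2,4) = 81.
Main diagonal: 94 + 90 + 93 + 91 + ? = 460, so (2,2) = 92.
The remaining cell in column 2 is (1,2) = 460 − 374 = 86.
Row 1 needs 460; the known cells sum to 363, so (1,5) = 97.
From column 5, 460 − (97 + 84 + 85 + 91) gives (2,5) = 103.
Anti-diagonal needs 460; the known cells sum to 372, so (5,1) = 88.
The remaining cell in row 5 is (5,3) = 460 − 358 = 102.
Column 1 needs 460; the known cells sum to 365, so (2,1) = 95.
The remaining cell in column 3 is (2,3) = 460 − 371 = 89.

94 86 83 100 97 / 95 92 89 81 103 / 101 98 90 87 84 / 82 104 96 93 85 / 88 80 102 99 91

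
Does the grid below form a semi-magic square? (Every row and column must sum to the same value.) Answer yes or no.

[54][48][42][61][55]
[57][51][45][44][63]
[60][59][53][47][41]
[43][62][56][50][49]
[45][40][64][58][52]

Row 1: 54 + 48 + 42 + 61 + 55 = 260.
Row 2: 57 + 51 + 45 + 44 + 63 = 260.
Row 3: 60 + 59 + 53 + 47 + 41 = 260.
Row 4: 43 + 62 + 56 + 50 + 49 = 260.
Row 5: 45 + 40 + 64 + 58 + 52 = 259.
Column 1: 54 + 57 + 60 + 43 + 45 = 259.
Column 2: 48 + 51 + 59 + 62 + 40 = 260.
Column 3: 42 + 45 + 53 + 56 + 64 = 260.
Column 4: 61 + 44 + 47 + 50 + 58 = 260.
Column 5: 55 + 63 + 41 + 49 + 52 = 260.

No — column 3 sums to 260 but column 1 sums to 259.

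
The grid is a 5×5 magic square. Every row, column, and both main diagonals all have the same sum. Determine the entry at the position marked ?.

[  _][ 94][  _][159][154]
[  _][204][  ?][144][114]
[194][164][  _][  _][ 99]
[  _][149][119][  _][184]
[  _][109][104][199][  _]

174

Column 2 is complete and sums to 720; that is the magic constant.
Column 5 needs 720; the known cells sum to 551, so (5,5) = 169.
Row 5 needs 720; the known cells sum to 581, so (5,1) = 139.
From anti-diagonal, 720 − (154 + 144 + 149 + 139) gives (3,3) = 134.
Using row 3: 194 + 164 + 134 + 99 + ? → (3,4) = 720 − 591 = 129.
Column 4 needs 720; the known cells sum to 631, so (4,4) = 89.
Main diagonal must total 720; the given cells sum to 596, so (1,1) = 124.
Row 1 needs 720; the known cells sum to 531, so (1,3) = 189.
Row 4 needs 720; the known cells sum to 541, so (4,1) = 179.
Column 1 must total 720; the given cells sum to 636, so (2,1) = 84.
Using column 3: 189 + 134 + 119 + 104 + ? → (2,3) = 720 − 546 = 174.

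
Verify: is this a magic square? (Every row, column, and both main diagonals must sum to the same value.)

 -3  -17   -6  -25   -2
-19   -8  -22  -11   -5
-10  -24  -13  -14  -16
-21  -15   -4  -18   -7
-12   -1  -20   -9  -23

Row 1: -3 + (-17) + (-6) + (-25) + (-2) = -53.
Row 2: -19 + (-8) + (-22) + (-11) + (-5) = -65.
Row 3: -10 + (-24) + (-13) + (-14) + (-16) = -77.
Row 4: -21 + (-15) + (-4) + (-18) + (-7) = -65.
Row 5: -12 + (-1) + (-20) + (-9) + (-23) = -65.
Column 1: -3 + (-19) + (-10) + (-21) + (-12) = -65.
Column 2: -17 + (-8) + (-24) + (-15) + (-1) = -65.
Column 3: -6 + (-22) + (-13) + (-4) + (-20) = -65.
Column 4: -25 + (-11) + (-14) + (-18) + (-9) = -77.
Column 5: -2 + (-5) + (-16) + (-7) + (-23) = -53.
Main diagonal: -3 + (-8) + (-13) + (-18) + (-23) = -65.
Anti-diagonal: -2 + (-11) + (-13) + (-15) + (-12) = -53.

No — row 2 sums to -65 but column 4 sums to -77.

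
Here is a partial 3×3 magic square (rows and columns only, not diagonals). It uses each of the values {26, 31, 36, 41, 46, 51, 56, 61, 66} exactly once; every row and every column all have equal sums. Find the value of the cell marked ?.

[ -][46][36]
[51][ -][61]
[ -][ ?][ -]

The 9 entries sum to 414, so each line sums to 414/3 = 138.
From row 1, 138 − (46 + 36) gives (1,1) = 56.
The remaining cell in row 2 is (2,2) = 138 − 112 = 26.
The remaining cell in column 1 is (3,1) = 138 − 107 = 31.
Column 2: 46 + 26 + ? = 138, so (3,2) = 66.

66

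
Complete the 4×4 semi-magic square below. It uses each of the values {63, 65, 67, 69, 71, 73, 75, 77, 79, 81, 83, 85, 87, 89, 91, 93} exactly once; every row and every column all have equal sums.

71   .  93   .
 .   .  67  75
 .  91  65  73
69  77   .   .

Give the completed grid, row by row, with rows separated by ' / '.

71 63 93 85 / 89 81 67 75 / 83 91 65 73 / 69 77 87 79

The 16 entries sum to 1248, so each line sums to 1248/4 = 312.
From row 3, 312 − (91 + 65 + 73) gives (3,1) = 83.
Column 1: 71 + 83 + 69 + ? = 312, so (2,1) = 89.
Column 3 must total 312; the given cells sum to 225, so (4,3) = 87.
From row 2, 312 − (89 + 67 + 75) gives (2,2) = 81.
Using row 4: 69 + 77 + 87 + ? → (4,4) = 312 − 233 = 79.
Column 2 must total 312; the given cells sum to 249, so (1,2) = 63.
Column 4: 75 + 73 + 79 + ? = 312, so (1,4) = 85.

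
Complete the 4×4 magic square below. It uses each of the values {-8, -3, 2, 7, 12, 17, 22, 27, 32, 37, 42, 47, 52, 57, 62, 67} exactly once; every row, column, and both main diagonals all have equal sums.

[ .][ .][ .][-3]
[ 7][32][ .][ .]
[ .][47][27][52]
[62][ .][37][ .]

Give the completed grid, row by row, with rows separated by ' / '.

57 22 42 -3 / 7 32 12 67 / -8 47 27 52 / 62 17 37 2

The 16 entries sum to 472, so each line sums to 472/4 = 118.
From row 3, 118 − (47 + 27 + 52) gives (3,1) = -8.
From column 1, 118 − (7 + (-8) + 62) gives (1,1) = 57.
Using main diagonal: 57 + 32 + 27 + ? → (4,4) = 118 − 116 = 2.
Anti-diagonal: -3 + 47 + 62 + ? = 118, so (2,3) = 12.
Using row 2: 7 + 32 + 12 + ? → (2,4) = 118 − 51 = 67.
Row 4: 62 + 37 + 2 + ? = 118, so (4,2) = 17.
Using column 2: 32 + 47 + 17 + ? → (1,2) = 118 − 96 = 22.
Column 3 needs 118; the known cells sum to 76, so (1,3) = 42.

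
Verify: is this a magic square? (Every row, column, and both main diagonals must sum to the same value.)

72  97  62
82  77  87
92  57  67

Row 1: 72 + 97 + 62 = 231.
Row 2: 82 + 77 + 87 = 246.
Row 3: 92 + 57 + 67 = 216.
Column 1: 72 + 82 + 92 = 246.
Column 2: 97 + 77 + 57 = 231.
Column 3: 62 + 87 + 67 = 216.
Main diagonal: 72 + 77 + 67 = 216.
Anti-diagonal: 62 + 77 + 92 = 231.

No — main diagonal sums to 216 but row 1 sums to 231.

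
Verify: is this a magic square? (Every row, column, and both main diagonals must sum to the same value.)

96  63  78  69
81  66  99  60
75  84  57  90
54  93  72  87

Yes

Row 1: 96 + 63 + 78 + 69 = 306.
Row 2: 81 + 66 + 99 + 60 = 306.
Row 3: 75 + 84 + 57 + 90 = 306.
Row 4: 54 + 93 + 72 + 87 = 306.
Column 1: 96 + 81 + 75 + 54 = 306.
Column 2: 63 + 66 + 84 + 93 = 306.
Column 3: 78 + 99 + 57 + 72 = 306.
Column 4: 69 + 60 + 90 + 87 = 306.
Main diagonal: 96 + 66 + 57 + 87 = 306.
Anti-diagonal: 69 + 99 + 84 + 54 = 306.
All lines sum to 306.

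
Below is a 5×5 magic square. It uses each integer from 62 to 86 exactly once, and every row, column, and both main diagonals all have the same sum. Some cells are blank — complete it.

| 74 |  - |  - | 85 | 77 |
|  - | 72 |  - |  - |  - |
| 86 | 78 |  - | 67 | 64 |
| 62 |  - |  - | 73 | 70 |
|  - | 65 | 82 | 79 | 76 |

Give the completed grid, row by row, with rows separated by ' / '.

The entries are 62 through 86, which sum to 1850, so each line sums to 1850/5 = 370.
The remaining cell in row 3 is (3,3) = 370 − 295 = 75.
Row 5 needs 370; the known cells sum to 302, so (5,1) = 68.
Using column 1: 74 + 86 + 62 + 68 + ? → (2,1) = 370 − 290 = 80.
Column 4: 85 + 67 + 73 + 79 + ? = 370, so (2,4) = 66.
Using column 5: 77 + 64 + 70 + 76 + ? → (2,5) = 370 − 287 = 83.
The remaining cell in anti-diagonal is (4,2) = 370 − 286 = 84.
Row 2: 80 + 72 + 66 + 83 + ? = 370, so (2,3) = 69.
Row 4 must total 370; the given cells sum to 289, so (4,3) = 81.
From column 2, 370 − (72 + 78 + 84 + 65) gives (1,2) = 71.
Column 3 must total 370; the given cells sum to 307, so (1,3) = 63.

74 71 63 85 77 / 80 72 69 66 83 / 86 78 75 67 64 / 62 84 81 73 70 / 68 65 82 79 76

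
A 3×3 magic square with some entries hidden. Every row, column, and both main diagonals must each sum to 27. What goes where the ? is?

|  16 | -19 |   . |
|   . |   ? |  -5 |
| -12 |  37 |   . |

9

Row 1: 16 + (-19) + ? = 27, so (1,3) = 30.
The remaining cell in row 3 is (3,3) = 27 − 25 = 2.
Column 1 needs 27; the known cells sum to 4, so (2,1) = 23.
Column 2: -19 + 37 + ? = 27, so (2,2) = 9.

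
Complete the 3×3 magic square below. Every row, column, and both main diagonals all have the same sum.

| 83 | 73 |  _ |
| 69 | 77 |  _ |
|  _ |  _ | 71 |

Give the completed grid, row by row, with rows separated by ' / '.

Main diagonal is already complete: 83 + 77 + 71 = 231, so that is the magic constant.
Using row 1: 83 + 73 + ? → (1,3) = 231 − 156 = 75.
Row 2: 69 + 77 + ? = 231, so (2,3) = 85.
Column 1 needs 231; the known cells sum to 152, so (3,1) = 79.
From column 2, 231 − (73 + 77) gives (3,2) = 81.

83 73 75 / 69 77 85 / 79 81 71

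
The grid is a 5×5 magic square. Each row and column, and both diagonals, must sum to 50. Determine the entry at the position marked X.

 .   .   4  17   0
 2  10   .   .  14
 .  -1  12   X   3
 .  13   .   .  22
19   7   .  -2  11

Row 5 needs 50; the known cells sum to 35, so (5,3) = 15.
Using column 2: 10 + (-1) + 13 + 7 + ? → (1,2) = 50 − 29 = 21.
The remaining cell in anti-diagonal is (2,4) = 50 − 44 = 6.
The remaining cell in row 1 is (1,1) = 50 − 42 = 8.
Using row 2: 2 + 10 + 6 + 14 + ? → (2,3) = 50 − 32 = 18.
Using column 3: 4 + 18 + 12 + 15 + ? → (4,3) = 50 − 49 = 1.
Main diagonal: 8 + 10 + 12 + 11 + ? = 50, so (4,4) = 9.
Row 4 needs 50; the known cells sum to 45, so (4,1) = 5.
From column 1, 50 − (8 + 2 + 5 + 19) gives (3,1) = 16.
Column 4 needs 50; the known cells sum to 30, so (3,4) = 20.

20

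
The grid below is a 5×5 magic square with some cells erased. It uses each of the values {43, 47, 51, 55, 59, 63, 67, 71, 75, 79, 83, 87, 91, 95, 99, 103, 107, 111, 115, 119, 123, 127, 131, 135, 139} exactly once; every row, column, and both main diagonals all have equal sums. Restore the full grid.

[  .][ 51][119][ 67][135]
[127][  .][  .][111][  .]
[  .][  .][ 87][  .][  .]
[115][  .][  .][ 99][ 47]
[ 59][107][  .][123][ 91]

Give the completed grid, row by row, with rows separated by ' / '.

83 51 119 67 135 / 127 95 43 111 79 / 71 139 87 55 103 / 115 63 131 99 47 / 59 107 75 123 91

The 25 entries sum to 2275, so each line sums to 2275/5 = 455.
Row 1: 51 + 119 + 67 + 135 + ? = 455, so (1,1) = 83.
Row 5 needs 455; the known cells sum to 380, so (5,3) = 75.
From column 1, 455 − (83 + 127 + 115 + 59) gives (3,1) = 71.
From column 4, 455 − (67 + 111 + 99 + 123) gives (3,4) = 55.
Main diagonal needs 455; the known cells sum to 360, so (2,2) = 95.
Anti-diagonal: 135 + 111 + 87 + 59 + ? = 455, so (4,2) = 63.
The remaining cell in row 4 is (4,3) = 455 − 324 = 131.
Column 2 must total 455; the given cells sum to 316, so (3,2) = 139.
The remaining cell in column 3 is (2,3) = 455 − 412 = 43.
From row 2, 455 − (127 + 95 + 43 + 111) gives (2,5) = 79.
From row 3, 455 − (71 + 139 + 87 + 55) gives (3,5) = 103.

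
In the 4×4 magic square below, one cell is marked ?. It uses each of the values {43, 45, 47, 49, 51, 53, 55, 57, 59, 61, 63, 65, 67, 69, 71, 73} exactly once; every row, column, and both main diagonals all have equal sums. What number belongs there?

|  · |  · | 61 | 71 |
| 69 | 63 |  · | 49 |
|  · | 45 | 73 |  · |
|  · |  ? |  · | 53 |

67

The 16 entries sum to 928, so each line sums to 928/4 = 232.
Row 2: 69 + 63 + 49 + ? = 232, so (2,3) = 51.
The remaining cell in column 3 is (4,3) = 232 − 185 = 47.
From column 4, 232 − (71 + 49 + 53) gives (3,4) = 59.
Main diagonal needs 232; the known cells sum to 189, so (1,1) = 43.
From anti-diagonal, 232 − (71 + 51 + 45) gives (4,1) = 65.
Using row 1: 43 + 61 + 71 + ? → (1,2) = 232 − 175 = 57.
Row 3 needs 232; the known cells sum to 177, so (3,1) = 55.
Row 4 must total 232; the given cells sum to 165, so (4,2) = 67.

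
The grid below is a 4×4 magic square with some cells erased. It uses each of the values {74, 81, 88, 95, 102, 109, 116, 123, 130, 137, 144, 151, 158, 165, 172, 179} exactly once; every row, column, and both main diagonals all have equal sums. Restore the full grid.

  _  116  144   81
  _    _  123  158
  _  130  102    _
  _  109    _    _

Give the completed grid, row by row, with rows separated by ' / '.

165 116 144 81 / 74 151 123 158 / 95 130 102 179 / 172 109 137 88

The 16 entries sum to 2024, so each line sums to 2024/4 = 506.
Row 1: 116 + 144 + 81 + ? = 506, so (1,1) = 165.
Column 2 needs 506; the known cells sum to 355, so (2,2) = 151.
The remaining cell in column 3 is (4,3) = 506 − 369 = 137.
Using main diagonal: 165 + 151 + 102 + ? → (4,4) = 506 − 418 = 88.
Anti-diagonal: 81 + 123 + 130 + ? = 506, so (4,1) = 172.
Row 2 needs 506; the known cells sum to 432, so (2,1) = 74.
The remaining cell in column 1 is (3,1) = 506 − 411 = 95.
Column 4 must total 506; the given cells sum to 327, so (3,4) = 179.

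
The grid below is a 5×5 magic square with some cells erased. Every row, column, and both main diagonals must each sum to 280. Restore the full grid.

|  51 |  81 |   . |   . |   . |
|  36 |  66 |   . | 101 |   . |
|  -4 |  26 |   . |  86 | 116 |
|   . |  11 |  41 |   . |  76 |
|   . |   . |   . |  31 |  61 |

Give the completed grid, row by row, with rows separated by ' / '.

Using row 3: -4 + 26 + 86 + 116 + ? → (3,3) = 280 − 224 = 56.
Column 2 needs 280; the known cells sum to 184, so (5,2) = 96.
Main diagonal: 51 + 66 + 56 + 61 + ? = 280, so (4,4) = 46.
Row 4 must total 280; the given cells sum to 174, so (4,1) = 106.
Column 1 needs 280; the known cells sum to 189, so (5,1) = 91.
Column 4: 101 + 86 + 46 + 31 + ? = 280, so (1,4) = 16.
The remaining cell in anti-diagonal is (1,5) = 280 − 259 = 21.
Using row 1: 51 + 81 + 16 + 21 + ? → (1,3) = 280 − 169 = 111.
Row 5 needs 280; the known cells sum to 279, so (5,3) = 1.
Column 3 must total 280; the given cells sum to 209, so (2,3) = 71.
Column 5 needs 280; the known cells sum to 274, so (2,5) = 6.

51 81 111 16 21 / 36 66 71 101 6 / -4 26 56 86 116 / 106 11 41 46 76 / 91 96 1 31 61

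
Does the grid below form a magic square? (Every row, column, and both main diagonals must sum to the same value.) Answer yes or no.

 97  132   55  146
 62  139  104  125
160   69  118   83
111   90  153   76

Yes

Row 1: 97 + 132 + 55 + 146 = 430.
Row 2: 62 + 139 + 104 + 125 = 430.
Row 3: 160 + 69 + 118 + 83 = 430.
Row 4: 111 + 90 + 153 + 76 = 430.
Column 1: 97 + 62 + 160 + 111 = 430.
Column 2: 132 + 139 + 69 + 90 = 430.
Column 3: 55 + 104 + 118 + 153 = 430.
Column 4: 146 + 125 + 83 + 76 = 430.
Main diagonal: 97 + 139 + 118 + 76 = 430.
Anti-diagonal: 146 + 104 + 69 + 111 = 430.
All lines sum to 430.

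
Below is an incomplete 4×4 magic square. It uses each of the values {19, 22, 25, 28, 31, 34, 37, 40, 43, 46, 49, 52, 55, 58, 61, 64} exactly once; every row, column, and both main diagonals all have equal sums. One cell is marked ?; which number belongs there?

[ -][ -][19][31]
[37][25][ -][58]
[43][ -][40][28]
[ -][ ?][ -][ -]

The 16 entries sum to 664, so each line sums to 664/4 = 166.
Using row 2: 37 + 25 + 58 + ? → (2,3) = 166 − 120 = 46.
Using row 3: 43 + 40 + 28 + ? → (3,2) = 166 − 111 = 55.
From column 3, 166 − (19 + 46 + 40) gives (4,3) = 61.
The remaining cell in column 4 is (4,4) = 166 − 117 = 49.
The remaining cell in main diagonal is (1,1) = 166 − 114 = 52.
Anti-diagonal must total 166; the given cells sum to 132, so (4,1) = 34.
The remaining cell in row 1 is (1,2) = 166 − 102 = 64.
From row 4, 166 − (34 + 61 + 49) gives (4,2) = 22.

22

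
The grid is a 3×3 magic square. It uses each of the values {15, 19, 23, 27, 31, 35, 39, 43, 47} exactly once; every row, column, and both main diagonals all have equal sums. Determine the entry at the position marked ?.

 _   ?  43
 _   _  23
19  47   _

15

The 9 entries sum to 279, so each line sums to 279/3 = 93.
From row 3, 93 − (19 + 47) gives (3,3) = 27.
From anti-diagonal, 93 − (43 + 19) gives (2,2) = 31.
Row 2 must total 93; the given cells sum to 54, so (2,1) = 39.
Column 1 needs 93; the known cells sum to 58, so (1,1) = 35.
Column 2 needs 93; the known cells sum to 78, so (1,2) = 15.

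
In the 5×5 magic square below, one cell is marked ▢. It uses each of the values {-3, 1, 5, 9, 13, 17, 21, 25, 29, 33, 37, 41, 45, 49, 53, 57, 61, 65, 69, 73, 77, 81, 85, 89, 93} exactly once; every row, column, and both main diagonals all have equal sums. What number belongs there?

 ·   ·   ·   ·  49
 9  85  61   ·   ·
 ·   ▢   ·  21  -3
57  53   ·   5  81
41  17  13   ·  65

The 25 entries sum to 1125, so each line sums to 1125/5 = 225.
Row 4 needs 225; the known cells sum to 196, so (4,3) = 29.
From row 5, 225 − (41 + 17 + 13 + 65) gives (5,4) = 89.
Using column 5: 49 + (-3) + 81 + 65 + ? → (2,5) = 225 − 192 = 33.
Row 2: 9 + 85 + 61 + 33 + ? = 225, so (2,4) = 37.
The remaining cell in column 4 is (1,4) = 225 − 152 = 73.
Anti-diagonal must total 225; the given cells sum to 180, so (3,3) = 45.
The remaining cell in column 3 is (1,3) = 225 − 148 = 77.
The remaining cell in main diagonal is (1,1) = 225 − 200 = 25.
From row 1, 225 − (25 + 77 + 73 + 49) gives (1,2) = 1.
From column 1, 225 − (25 + 9 + 57 + 41) gives (3,1) = 93.
Column 2 needs 225; the known cells sum to 156, so (3,2) = 69.

69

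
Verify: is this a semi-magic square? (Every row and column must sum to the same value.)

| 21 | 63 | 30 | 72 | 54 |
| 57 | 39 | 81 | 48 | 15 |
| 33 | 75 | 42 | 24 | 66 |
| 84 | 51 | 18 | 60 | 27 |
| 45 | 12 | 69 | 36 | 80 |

No — row 5 sums to 242 but column 2 sums to 240.

Row 1: 21 + 63 + 30 + 72 + 54 = 240.
Row 2: 57 + 39 + 81 + 48 + 15 = 240.
Row 3: 33 + 75 + 42 + 24 + 66 = 240.
Row 4: 84 + 51 + 18 + 60 + 27 = 240.
Row 5: 45 + 12 + 69 + 36 + 80 = 242.
Column 1: 21 + 57 + 33 + 84 + 45 = 240.
Column 2: 63 + 39 + 75 + 51 + 12 = 240.
Column 3: 30 + 81 + 42 + 18 + 69 = 240.
Column 4: 72 + 48 + 24 + 60 + 36 = 240.
Column 5: 54 + 15 + 66 + 27 + 80 = 242.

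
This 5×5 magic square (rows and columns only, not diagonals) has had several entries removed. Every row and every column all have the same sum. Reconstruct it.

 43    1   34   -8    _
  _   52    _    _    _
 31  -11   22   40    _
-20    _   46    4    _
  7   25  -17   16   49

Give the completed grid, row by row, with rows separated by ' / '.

Row 5 is already complete: 7 + 25 + -17 + 16 + 49 = 80, so that is the magic constant.
From row 1, 80 − (43 + 1 + 34 + (-8)) gives (1,5) = 10.
Row 3: 31 + (-11) + 22 + 40 + ? = 80, so (3,5) = -2.
Column 1 must total 80; the given cells sum to 61, so (2,1) = 19.
The remaining cell in column 2 is (4,2) = 80 − 67 = 13.
Column 3 needs 80; the known cells sum to 85, so (2,3) = -5.
Column 4 needs 80; the known cells sum to 52, so (2,4) = 28.
The remaining cell in row 2 is (2,5) = 80 − 94 = -14.
The remaining cell in row 4 is (4,5) = 80 − 43 = 37.

43 1 34 -8 10 / 19 52 -5 28 -14 / 31 -11 22 40 -2 / -20 13 46 4 37 / 7 25 -17 16 49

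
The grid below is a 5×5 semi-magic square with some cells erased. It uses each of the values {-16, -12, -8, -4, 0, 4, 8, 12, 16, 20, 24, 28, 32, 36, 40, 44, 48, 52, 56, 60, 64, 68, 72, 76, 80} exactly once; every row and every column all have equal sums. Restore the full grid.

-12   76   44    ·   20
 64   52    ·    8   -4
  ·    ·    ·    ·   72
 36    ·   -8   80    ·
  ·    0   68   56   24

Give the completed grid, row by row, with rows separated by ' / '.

-12 76 44 32 20 / 64 52 40 8 -4 / 60 28 16 -16 72 / 36 4 -8 80 48 / 12 0 68 56 24

The 25 entries sum to 800, so each line sums to 800/5 = 160.
Row 1: -12 + 76 + 44 + 20 + ? = 160, so (1,4) = 32.
From row 2, 160 − (64 + 52 + 8 + (-4)) gives (2,3) = 40.
Row 5: 0 + 68 + 56 + 24 + ? = 160, so (5,1) = 12.
The remaining cell in column 1 is (3,1) = 160 − 100 = 60.
Column 3 must total 160; the given cells sum to 144, so (3,3) = 16.
Column 4 must total 160; the given cells sum to 176, so (3,4) = -16.
Column 5 must total 160; the given cells sum to 112, so (4,5) = 48.
Row 3 needs 160; the known cells sum to 132, so (3,2) = 28.
The remaining cell in row 4 is (4,2) = 160 − 156 = 4.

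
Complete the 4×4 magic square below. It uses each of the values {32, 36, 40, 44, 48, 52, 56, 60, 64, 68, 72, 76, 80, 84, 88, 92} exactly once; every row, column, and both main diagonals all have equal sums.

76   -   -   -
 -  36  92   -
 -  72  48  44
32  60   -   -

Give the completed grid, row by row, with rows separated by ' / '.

The 16 entries sum to 992, so each line sums to 992/4 = 248.
Row 3: 72 + 48 + 44 + ? = 248, so (3,1) = 84.
From column 1, 248 − (76 + 84 + 32) gives (2,1) = 56.
From column 2, 248 − (36 + 72 + 60) gives (1,2) = 80.
Using main diagonal: 76 + 36 + 48 + ? → (4,4) = 248 − 160 = 88.
Anti-diagonal must total 248; the given cells sum to 196, so (1,4) = 52.
Using row 1: 76 + 80 + 52 + ? → (1,3) = 248 − 208 = 40.
From row 2, 248 − (56 + 36 + 92) gives (2,4) = 64.
The remaining cell in row 4 is (4,3) = 248 − 180 = 68.

76 80 40 52 / 56 36 92 64 / 84 72 48 44 / 32 60 68 88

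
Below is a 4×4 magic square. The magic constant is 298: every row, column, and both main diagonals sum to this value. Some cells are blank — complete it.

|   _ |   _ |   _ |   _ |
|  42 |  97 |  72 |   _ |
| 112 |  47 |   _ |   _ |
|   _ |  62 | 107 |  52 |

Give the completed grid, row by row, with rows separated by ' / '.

Row 2: 42 + 97 + 72 + ? = 298, so (2,4) = 87.
From row 4, 298 − (62 + 107 + 52) gives (4,1) = 77.
Column 1: 42 + 112 + 77 + ? = 298, so (1,1) = 67.
The remaining cell in column 2 is (1,2) = 298 − 206 = 92.
Main diagonal must total 298; the given cells sum to 216, so (3,3) = 82.
Anti-diagonal needs 298; the known cells sum to 196, so (1,4) = 102.
The remaining cell in row 1 is (1,3) = 298 − 261 = 37.
Using row 3: 112 + 47 + 82 + ? → (3,4) = 298 − 241 = 57.

67 92 37 102 / 42 97 72 87 / 112 47 82 57 / 77 62 107 52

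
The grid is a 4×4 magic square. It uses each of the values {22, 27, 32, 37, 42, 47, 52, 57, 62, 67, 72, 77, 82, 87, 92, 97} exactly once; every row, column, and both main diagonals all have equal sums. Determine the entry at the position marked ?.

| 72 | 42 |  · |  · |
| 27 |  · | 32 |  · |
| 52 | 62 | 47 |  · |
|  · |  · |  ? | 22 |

92

The 16 entries sum to 952, so each line sums to 952/4 = 238.
The remaining cell in row 3 is (3,4) = 238 − 161 = 77.
Column 1: 72 + 27 + 52 + ? = 238, so (4,1) = 87.
Main diagonal: 72 + 47 + 22 + ? = 238, so (2,2) = 97.
Anti-diagonal: 32 + 62 + 87 + ? = 238, so (1,4) = 57.
Using row 1: 72 + 42 + 57 + ? → (1,3) = 238 − 171 = 67.
From row 2, 238 − (27 + 97 + 32) gives (2,4) = 82.
Column 2: 42 + 97 + 62 + ? = 238, so (4,2) = 37.
The remaining cell in column 3 is (4,3) = 238 − 146 = 92.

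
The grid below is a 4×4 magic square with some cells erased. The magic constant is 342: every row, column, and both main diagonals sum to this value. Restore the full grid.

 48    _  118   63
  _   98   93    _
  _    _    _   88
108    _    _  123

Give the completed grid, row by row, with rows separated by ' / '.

Row 1 must total 342; the given cells sum to 229, so (1,2) = 113.
Using column 4: 63 + 88 + 123 + ? → (2,4) = 342 − 274 = 68.
Main diagonal must total 342; the given cells sum to 269, so (3,3) = 73.
Anti-diagonal needs 342; the known cells sum to 264, so (3,2) = 78.
Row 2: 98 + 93 + 68 + ? = 342, so (2,1) = 83.
Row 3 must total 342; the given cells sum to 239, so (3,1) = 103.
Column 2 needs 342; the known cells sum to 289, so (4,2) = 53.
The remaining cell in column 3 is (4,3) = 342 − 284 = 58.

48 113 118 63 / 83 98 93 68 / 103 78 73 88 / 108 53 58 123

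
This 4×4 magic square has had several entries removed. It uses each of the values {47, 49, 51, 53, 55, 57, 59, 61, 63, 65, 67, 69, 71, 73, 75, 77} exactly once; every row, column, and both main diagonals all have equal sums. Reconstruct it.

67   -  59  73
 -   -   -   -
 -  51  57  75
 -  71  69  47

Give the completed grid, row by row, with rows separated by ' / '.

The 16 entries sum to 992, so each line sums to 992/4 = 248.
Row 1: 67 + 59 + 73 + ? = 248, so (1,2) = 49.
The remaining cell in row 3 is (3,1) = 248 − 183 = 65.
From row 4, 248 − (71 + 69 + 47) gives (4,1) = 61.
Column 1 needs 248; the known cells sum to 193, so (2,1) = 55.
Using column 2: 49 + 51 + 71 + ? → (2,2) = 248 − 171 = 77.
Column 3 needs 248; the known cells sum to 185, so (2,3) = 63.
Column 4 needs 248; the known cells sum to 195, so (2,4) = 53.

67 49 59 73 / 55 77 63 53 / 65 51 57 75 / 61 71 69 47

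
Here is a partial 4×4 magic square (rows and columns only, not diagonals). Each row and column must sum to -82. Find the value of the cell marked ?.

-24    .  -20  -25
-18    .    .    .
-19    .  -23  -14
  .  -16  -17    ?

Using row 1: -24 + (-20) + (-25) + ? → (1,2) = -82 − (-69) = -13.
Row 3: -19 + (-23) + (-14) + ? = -82, so (3,2) = -26.
From column 1, -82 − (-24 + (-18) + (-19)) gives (4,1) = -21.
The remaining cell in column 2 is (2,2) = -82 − (-55) = -27.
Column 3: -20 + (-23) + (-17) + ? = -82, so (2,3) = -22.
Row 2 must total -82; the given cells sum to -67, so (2,4) = -15.
From row 4, -82 − (-21 + (-16) + (-17)) gives (4,4) = -28.

-28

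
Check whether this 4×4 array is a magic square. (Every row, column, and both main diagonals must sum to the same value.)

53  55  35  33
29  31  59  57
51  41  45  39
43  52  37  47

No — row 3 sums to 176 but row 4 sums to 179.

Row 1: 53 + 55 + 35 + 33 = 176.
Row 2: 29 + 31 + 59 + 57 = 176.
Row 3: 51 + 41 + 45 + 39 = 176.
Row 4: 43 + 52 + 37 + 47 = 179.
Column 1: 53 + 29 + 51 + 43 = 176.
Column 2: 55 + 31 + 41 + 52 = 179.
Column 3: 35 + 59 + 45 + 37 = 176.
Column 4: 33 + 57 + 39 + 47 = 176.
Main diagonal: 53 + 31 + 45 + 47 = 176.
Anti-diagonal: 33 + 59 + 41 + 43 = 176.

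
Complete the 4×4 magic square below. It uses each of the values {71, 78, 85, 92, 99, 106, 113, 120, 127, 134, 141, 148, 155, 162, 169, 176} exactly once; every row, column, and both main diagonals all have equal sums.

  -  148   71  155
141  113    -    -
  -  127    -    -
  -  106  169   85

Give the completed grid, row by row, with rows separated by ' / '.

The 16 entries sum to 1976, so each line sums to 1976/4 = 494.
Row 1 must total 494; the given cells sum to 374, so (1,1) = 120.
The remaining cell in row 4 is (4,1) = 494 − 360 = 134.
Column 1 must total 494; the given cells sum to 395, so (3,1) = 99.
The remaining cell in main diagonal is (3,3) = 494 − 318 = 176.
Anti-diagonal needs 494; the known cells sum to 416, so (2,3) = 78.
From row 2, 494 − (141 + 113 + 78) gives (2,4) = 162.
The remaining cell in row 3 is (3,4) = 494 − 402 = 92.

120 148 71 155 / 141 113 78 162 / 99 127 176 92 / 134 106 169 85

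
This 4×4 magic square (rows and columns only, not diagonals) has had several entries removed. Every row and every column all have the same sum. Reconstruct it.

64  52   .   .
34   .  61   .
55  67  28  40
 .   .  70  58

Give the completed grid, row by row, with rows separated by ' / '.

64 52 31 43 / 34 46 61 49 / 55 67 28 40 / 37 25 70 58

Row 3 is already complete: 55 + 67 + 28 + 40 = 190, so that is the magic constant.
The remaining cell in column 1 is (4,1) = 190 − 153 = 37.
Column 3 must total 190; the given cells sum to 159, so (1,3) = 31.
From row 1, 190 − (64 + 52 + 31) gives (1,4) = 43.
The remaining cell in row 4 is (4,2) = 190 − 165 = 25.
Column 2 must total 190; the given cells sum to 144, so (2,2) = 46.
From column 4, 190 − (43 + 40 + 58) gives (2,4) = 49.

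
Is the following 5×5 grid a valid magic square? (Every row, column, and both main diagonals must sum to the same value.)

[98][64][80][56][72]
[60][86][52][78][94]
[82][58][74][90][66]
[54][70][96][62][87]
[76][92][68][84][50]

No — column 5 sums to 369 but row 2 sums to 370.

Row 1: 98 + 64 + 80 + 56 + 72 = 370.
Row 2: 60 + 86 + 52 + 78 + 94 = 370.
Row 3: 82 + 58 + 74 + 90 + 66 = 370.
Row 4: 54 + 70 + 96 + 62 + 87 = 369.
Row 5: 76 + 92 + 68 + 84 + 50 = 370.
Column 1: 98 + 60 + 82 + 54 + 76 = 370.
Column 2: 64 + 86 + 58 + 70 + 92 = 370.
Column 3: 80 + 52 + 74 + 96 + 68 = 370.
Column 4: 56 + 78 + 90 + 62 + 84 = 370.
Column 5: 72 + 94 + 66 + 87 + 50 = 369.
Main diagonal: 98 + 86 + 74 + 62 + 50 = 370.
Anti-diagonal: 72 + 78 + 74 + 70 + 76 = 370.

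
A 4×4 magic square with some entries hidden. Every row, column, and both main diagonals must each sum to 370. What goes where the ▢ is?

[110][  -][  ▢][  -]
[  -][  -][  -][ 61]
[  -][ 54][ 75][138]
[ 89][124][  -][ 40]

Row 3: 54 + 75 + 138 + ? = 370, so (3,1) = 103.
Row 4 needs 370; the known cells sum to 253, so (4,3) = 117.
The remaining cell in column 1 is (2,1) = 370 − 302 = 68.
Column 4 needs 370; the known cells sum to 239, so (1,4) = 131.
Main diagonal: 110 + 75 + 40 + ? = 370, so (2,2) = 145.
Using anti-diagonal: 131 + 54 + 89 + ? → (2,3) = 370 − 274 = 96.
Column 2 must total 370; the given cells sum to 323, so (1,2) = 47.
The remaining cell in column 3 is (1,3) = 370 − 288 = 82.

82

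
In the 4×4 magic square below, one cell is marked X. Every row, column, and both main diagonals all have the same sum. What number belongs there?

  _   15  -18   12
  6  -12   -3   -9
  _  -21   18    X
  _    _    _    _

Row 2 is complete and sums to -18; that is the magic constant.
Row 1 must total -18; the given cells sum to 9, so (1,1) = -27.
Column 2 must total -18; the given cells sum to -18, so (4,2) = 0.
Column 3 must total -18; the given cells sum to -3, so (4,3) = -15.
Main diagonal: -27 + (-12) + 18 + ? = -18, so (4,4) = 3.
Using anti-diagonal: 12 + (-3) + (-21) + ? → (4,1) = -18 − (-12) = -6.
Column 1: -27 + 6 + (-6) + ? = -18, so (3,1) = 9.
Column 4: 12 + (-9) + 3 + ? = -18, so (3,4) = -24.

-24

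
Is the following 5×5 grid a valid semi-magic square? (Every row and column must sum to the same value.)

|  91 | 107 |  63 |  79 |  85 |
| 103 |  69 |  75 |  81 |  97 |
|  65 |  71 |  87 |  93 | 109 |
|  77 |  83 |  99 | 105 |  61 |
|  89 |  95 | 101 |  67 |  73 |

Row 1: 91 + 107 + 63 + 79 + 85 = 425.
Row 2: 103 + 69 + 75 + 81 + 97 = 425.
Row 3: 65 + 71 + 87 + 93 + 109 = 425.
Row 4: 77 + 83 + 99 + 105 + 61 = 425.
Row 5: 89 + 95 + 101 + 67 + 73 = 425.
Column 1: 91 + 103 + 65 + 77 + 89 = 425.
Column 2: 107 + 69 + 71 + 83 + 95 = 425.
Column 3: 63 + 75 + 87 + 99 + 101 = 425.
Column 4: 79 + 81 + 93 + 105 + 67 = 425.
Column 5: 85 + 97 + 109 + 61 + 73 = 425.
All lines sum to 425.

Yes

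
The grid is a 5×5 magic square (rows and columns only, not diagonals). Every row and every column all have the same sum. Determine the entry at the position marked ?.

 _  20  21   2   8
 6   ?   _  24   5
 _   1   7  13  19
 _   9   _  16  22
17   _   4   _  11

Column 5 is complete and sums to 65; that is the magic constant.
Row 1 needs 65; the known cells sum to 51, so (1,1) = 14.
Row 3 needs 65; the known cells sum to 40, so (3,1) = 25.
Column 1 needs 65; the known cells sum to 62, so (4,1) = 3.
Column 4 must total 65; the given cells sum to 55, so (5,4) = 10.
Using row 4: 3 + 9 + 16 + 22 + ? → (4,3) = 65 − 50 = 15.
Row 5: 17 + 4 + 10 + 11 + ? = 65, so (5,2) = 23.
The remaining cell in column 2 is (2,2) = 65 − 53 = 12.

12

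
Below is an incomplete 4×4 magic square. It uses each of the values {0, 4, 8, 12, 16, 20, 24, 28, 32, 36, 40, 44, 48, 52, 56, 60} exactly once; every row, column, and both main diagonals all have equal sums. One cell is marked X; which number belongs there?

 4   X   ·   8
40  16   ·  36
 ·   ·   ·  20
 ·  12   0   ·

The 16 entries sum to 480, so each line sums to 480/4 = 120.
Row 2 must total 120; the given cells sum to 92, so (2,3) = 28.
From column 4, 120 − (8 + 36 + 20) gives (4,4) = 56.
Using main diagonal: 4 + 16 + 56 + ? → (3,3) = 120 − 76 = 44.
Row 4 needs 120; the known cells sum to 68, so (4,1) = 52.
Using column 1: 4 + 40 + 52 + ? → (3,1) = 120 − 96 = 24.
Using column 3: 28 + 44 + 0 + ? → (1,3) = 120 − 72 = 48.
Using anti-diagonal: 8 + 28 + 52 + ? → (3,2) = 120 − 88 = 32.
From row 1, 120 − (4 + 48 + 8) gives (1,2) = 60.

60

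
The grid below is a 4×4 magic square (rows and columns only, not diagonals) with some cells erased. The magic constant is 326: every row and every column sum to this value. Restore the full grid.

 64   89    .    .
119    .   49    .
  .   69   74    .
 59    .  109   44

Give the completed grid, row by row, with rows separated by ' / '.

Row 4: 59 + 109 + 44 + ? = 326, so (4,2) = 114.
Using column 1: 64 + 119 + 59 + ? → (3,1) = 326 − 242 = 84.
Column 2 needs 326; the known cells sum to 272, so (2,2) = 54.
Column 3 must total 326; the given cells sum to 232, so (1,3) = 94.
The remaining cell in row 1 is (1,4) = 326 − 247 = 79.
Row 2 must total 326; the given cells sum to 222, so (2,4) = 104.
Row 3 needs 326; the known cells sum to 227, so (3,4) = 99.

64 89 94 79 / 119 54 49 104 / 84 69 74 99 / 59 114 109 44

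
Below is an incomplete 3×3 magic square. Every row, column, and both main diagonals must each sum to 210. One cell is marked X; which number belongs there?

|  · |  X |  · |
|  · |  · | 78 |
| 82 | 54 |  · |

Using row 3: 82 + 54 + ? → (3,3) = 210 − 136 = 74.
Column 3: 78 + 74 + ? = 210, so (1,3) = 58.
From anti-diagonal, 210 − (58 + 82) gives (2,2) = 70.
Row 2 must total 210; the given cells sum to 148, so (2,1) = 62.
Using column 1: 62 + 82 + ? → (1,1) = 210 − 144 = 66.
From column 2, 210 − (70 + 54) gives (1,2) = 86.

86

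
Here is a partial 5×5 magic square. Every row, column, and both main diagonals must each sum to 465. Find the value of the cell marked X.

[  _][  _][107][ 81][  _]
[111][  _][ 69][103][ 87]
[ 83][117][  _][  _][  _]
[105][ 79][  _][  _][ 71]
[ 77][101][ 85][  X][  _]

109

Using row 2: 111 + 69 + 103 + 87 + ? → (2,2) = 465 − 370 = 95.
From column 1, 465 − (111 + 83 + 105 + 77) gives (1,1) = 89.
Using column 2: 95 + 117 + 79 + 101 + ? → (1,2) = 465 − 392 = 73.
From row 1, 465 − (89 + 73 + 107 + 81) gives (1,5) = 115.
Anti-diagonal must total 465; the given cells sum to 374, so (3,3) = 91.
The remaining cell in column 3 is (4,3) = 465 − 352 = 113.
Row 4 must total 465; the given cells sum to 368, so (4,4) = 97.
The remaining cell in main diagonal is (5,5) = 465 − 372 = 93.
Using row 5: 77 + 101 + 85 + 93 + ? → (5,4) = 465 − 356 = 109.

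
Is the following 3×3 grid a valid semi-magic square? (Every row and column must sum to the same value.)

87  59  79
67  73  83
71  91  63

Row 1: 87 + 59 + 79 = 225.
Row 2: 67 + 73 + 83 = 223.
Row 3: 71 + 91 + 63 = 225.
Column 1: 87 + 67 + 71 = 225.
Column 2: 59 + 73 + 91 = 223.
Column 3: 79 + 83 + 63 = 225.

No — column 1 sums to 225 but column 2 sums to 223.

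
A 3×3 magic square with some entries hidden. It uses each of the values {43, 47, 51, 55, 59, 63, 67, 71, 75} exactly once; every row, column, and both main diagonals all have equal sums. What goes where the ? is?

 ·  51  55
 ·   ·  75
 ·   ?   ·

67

The 9 entries sum to 531, so each line sums to 531/3 = 177.
The remaining cell in row 1 is (1,1) = 177 − 106 = 71.
Column 3: 55 + 75 + ? = 177, so (3,3) = 47.
Using main diagonal: 71 + 47 + ? → (2,2) = 177 − 118 = 59.
The remaining cell in anti-diagonal is (3,1) = 177 − 114 = 63.
Row 2 must total 177; the given cells sum to 134, so (2,1) = 43.
From row 3, 177 − (63 + 47) gives (3,2) = 67.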